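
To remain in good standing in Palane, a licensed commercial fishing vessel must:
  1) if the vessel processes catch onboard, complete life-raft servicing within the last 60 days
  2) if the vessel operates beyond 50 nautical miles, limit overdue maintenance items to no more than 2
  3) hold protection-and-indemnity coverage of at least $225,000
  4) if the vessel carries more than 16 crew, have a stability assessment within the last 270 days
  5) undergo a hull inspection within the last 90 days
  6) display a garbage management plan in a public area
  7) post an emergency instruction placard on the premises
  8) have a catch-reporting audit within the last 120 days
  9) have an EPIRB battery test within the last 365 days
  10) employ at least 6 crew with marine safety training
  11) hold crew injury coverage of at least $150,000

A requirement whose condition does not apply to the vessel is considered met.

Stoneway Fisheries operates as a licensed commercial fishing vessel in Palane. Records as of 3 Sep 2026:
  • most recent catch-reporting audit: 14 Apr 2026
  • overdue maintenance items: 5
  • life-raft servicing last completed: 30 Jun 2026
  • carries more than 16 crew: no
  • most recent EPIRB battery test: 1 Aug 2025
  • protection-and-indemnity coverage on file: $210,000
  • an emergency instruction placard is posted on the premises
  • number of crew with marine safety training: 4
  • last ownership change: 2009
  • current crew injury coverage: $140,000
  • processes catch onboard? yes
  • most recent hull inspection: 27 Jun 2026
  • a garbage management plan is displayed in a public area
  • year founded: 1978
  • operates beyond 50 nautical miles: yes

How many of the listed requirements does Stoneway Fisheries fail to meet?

7

1. condition 'processes catch onboard' holds; life-raft servicing 65 days ago vs limit 60 → not met
2. condition 'operates beyond 50 nautical miles' holds; overdue maintenance items 5 > 2 → not met
3. protection-and-indemnity coverage $210,000 < $225,000 → not met
4. condition 'carries more than 16 crew' does not hold → requirement n/a → met
5. hull inspection 68 days ago vs limit 90 → met
6. garbage management plan present → met
7. emergency instruction placard present → met
8. catch-reporting audit 142 days ago vs limit 120 → not met
9. EPIRB battery test 398 days ago vs limit 365 → not met
10. crew with marine safety training 4 < 6 → not met
11. crew injury coverage $140,000 < $150,000 → not met
Not met: 7 of 11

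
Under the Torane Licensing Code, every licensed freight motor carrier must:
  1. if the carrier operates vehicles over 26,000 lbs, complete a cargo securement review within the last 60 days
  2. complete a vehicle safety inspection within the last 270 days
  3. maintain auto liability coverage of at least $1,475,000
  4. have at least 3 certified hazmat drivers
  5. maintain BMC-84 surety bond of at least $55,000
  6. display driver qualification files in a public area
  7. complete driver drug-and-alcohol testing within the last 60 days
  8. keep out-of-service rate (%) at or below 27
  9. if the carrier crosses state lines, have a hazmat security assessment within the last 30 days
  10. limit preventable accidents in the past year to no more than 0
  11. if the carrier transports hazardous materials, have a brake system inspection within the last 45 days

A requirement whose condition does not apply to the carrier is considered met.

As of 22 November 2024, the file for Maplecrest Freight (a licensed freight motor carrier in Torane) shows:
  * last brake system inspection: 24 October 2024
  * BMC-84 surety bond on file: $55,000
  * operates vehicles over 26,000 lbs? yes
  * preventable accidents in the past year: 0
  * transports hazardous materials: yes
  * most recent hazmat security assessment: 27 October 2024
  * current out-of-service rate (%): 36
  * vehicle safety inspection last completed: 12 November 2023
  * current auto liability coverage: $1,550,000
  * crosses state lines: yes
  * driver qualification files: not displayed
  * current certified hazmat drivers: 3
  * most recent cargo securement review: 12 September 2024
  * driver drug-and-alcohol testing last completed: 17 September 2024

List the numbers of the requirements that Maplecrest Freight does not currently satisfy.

1. condition 'operates vehicles over 26,000 lbs' holds; cargo securement review 71 days ago vs limit 60 → not met
2. vehicle safety inspection 376 days ago vs limit 270 → not met
3. auto liability coverage $1,550,000 ≥ $1,475,000 → met
4. certified hazmat drivers 3 ≥ 3 → met
5. BMC-84 surety bond $55,000 ≥ $55,000 → met
6. driver qualification files absent → not met
7. driver drug-and-alcohol testing 66 days ago vs limit 60 → not met
8. out-of-service rate (%) 36 > 27 → not met
9. condition 'crosses state lines' holds; hazmat security assessment 26 days ago vs limit 30 → met
10. preventable accidents in the past year 0 ≤ 0 → met
11. condition 'transports hazardous materials' holds; brake system inspection 29 days ago vs limit 45 → met
Not met: 1, 2, 6, 7, 8

1, 2, 6, 7, 8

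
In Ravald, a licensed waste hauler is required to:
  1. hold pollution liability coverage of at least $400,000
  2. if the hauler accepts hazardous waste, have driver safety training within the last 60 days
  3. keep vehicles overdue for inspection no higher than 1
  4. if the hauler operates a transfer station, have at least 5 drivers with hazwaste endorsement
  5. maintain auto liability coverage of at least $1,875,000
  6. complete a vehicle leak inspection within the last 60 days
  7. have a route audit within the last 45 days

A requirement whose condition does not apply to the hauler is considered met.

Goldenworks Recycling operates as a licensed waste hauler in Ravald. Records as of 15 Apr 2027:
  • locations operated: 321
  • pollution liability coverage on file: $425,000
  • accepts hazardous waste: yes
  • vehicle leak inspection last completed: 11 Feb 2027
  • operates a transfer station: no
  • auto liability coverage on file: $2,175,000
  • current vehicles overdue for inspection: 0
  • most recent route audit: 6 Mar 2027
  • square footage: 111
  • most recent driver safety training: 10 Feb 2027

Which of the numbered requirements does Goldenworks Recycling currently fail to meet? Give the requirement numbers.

2, 6

1. pollution liability coverage $425,000 ≥ $400,000 → met
2. condition 'accepts hazardous waste' holds; driver safety training 64 days ago vs limit 60 → not met
3. vehicles overdue for inspection 0 ≤ 1 → met
4. condition 'operates a transfer station' does not hold → requirement n/a → met
5. auto liability coverage $2,175,000 ≥ $1,875,000 → met
6. vehicle leak inspection 63 days ago vs limit 60 → not met
7. route audit 40 days ago vs limit 45 → met
Not met: 2, 6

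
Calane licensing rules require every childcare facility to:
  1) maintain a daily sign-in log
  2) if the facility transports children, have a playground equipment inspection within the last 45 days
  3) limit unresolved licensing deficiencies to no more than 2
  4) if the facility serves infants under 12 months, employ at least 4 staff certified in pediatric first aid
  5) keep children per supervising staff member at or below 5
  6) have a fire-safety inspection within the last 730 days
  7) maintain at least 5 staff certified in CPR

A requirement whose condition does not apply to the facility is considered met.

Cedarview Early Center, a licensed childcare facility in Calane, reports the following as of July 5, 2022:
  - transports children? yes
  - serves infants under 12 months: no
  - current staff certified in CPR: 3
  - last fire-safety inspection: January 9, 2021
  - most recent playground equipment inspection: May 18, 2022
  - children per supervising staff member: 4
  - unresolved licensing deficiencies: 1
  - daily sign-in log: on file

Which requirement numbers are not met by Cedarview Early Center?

2, 7

1. daily sign-in log present → met
2. condition 'transports children' holds; playground equipment inspection 48 days ago vs limit 45 → not met
3. unresolved licensing deficiencies 1 ≤ 2 → met
4. condition 'serves infants under 12 months' does not hold → requirement n/a → met
5. children per supervising staff member 4 ≤ 5 → met
6. fire-safety inspection 542 days ago vs limit 730 → met
7. staff certified in CPR 3 < 5 → not met
Not met: 2, 7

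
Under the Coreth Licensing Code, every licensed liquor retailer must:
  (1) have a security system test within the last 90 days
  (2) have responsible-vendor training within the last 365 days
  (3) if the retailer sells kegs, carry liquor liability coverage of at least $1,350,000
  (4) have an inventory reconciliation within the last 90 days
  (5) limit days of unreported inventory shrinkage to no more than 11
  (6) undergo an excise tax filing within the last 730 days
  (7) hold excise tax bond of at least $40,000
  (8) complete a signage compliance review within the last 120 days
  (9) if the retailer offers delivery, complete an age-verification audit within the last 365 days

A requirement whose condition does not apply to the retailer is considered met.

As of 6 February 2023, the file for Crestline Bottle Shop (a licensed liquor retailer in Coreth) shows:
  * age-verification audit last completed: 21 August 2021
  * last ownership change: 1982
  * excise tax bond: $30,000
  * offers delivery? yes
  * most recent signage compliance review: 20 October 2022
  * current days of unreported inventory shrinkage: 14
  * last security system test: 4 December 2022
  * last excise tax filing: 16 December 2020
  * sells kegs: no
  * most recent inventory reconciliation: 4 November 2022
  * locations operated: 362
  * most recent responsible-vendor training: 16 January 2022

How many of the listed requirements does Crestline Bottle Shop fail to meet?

6

1. security system test 64 days ago vs limit 90 → met
2. responsible-vendor training 386 days ago vs limit 365 → not met
3. condition 'sells kegs' does not hold → requirement n/a → met
4. inventory reconciliation 94 days ago vs limit 90 → not met
5. days of unreported inventory shrinkage 14 > 11 → not met
6. excise tax filing 782 days ago vs limit 730 → not met
7. excise tax bond $30,000 < $40,000 → not met
8. signage compliance review 109 days ago vs limit 120 → met
9. condition 'offers delivery' holds; age-verification audit 534 days ago vs limit 365 → not met
Not met: 6 of 9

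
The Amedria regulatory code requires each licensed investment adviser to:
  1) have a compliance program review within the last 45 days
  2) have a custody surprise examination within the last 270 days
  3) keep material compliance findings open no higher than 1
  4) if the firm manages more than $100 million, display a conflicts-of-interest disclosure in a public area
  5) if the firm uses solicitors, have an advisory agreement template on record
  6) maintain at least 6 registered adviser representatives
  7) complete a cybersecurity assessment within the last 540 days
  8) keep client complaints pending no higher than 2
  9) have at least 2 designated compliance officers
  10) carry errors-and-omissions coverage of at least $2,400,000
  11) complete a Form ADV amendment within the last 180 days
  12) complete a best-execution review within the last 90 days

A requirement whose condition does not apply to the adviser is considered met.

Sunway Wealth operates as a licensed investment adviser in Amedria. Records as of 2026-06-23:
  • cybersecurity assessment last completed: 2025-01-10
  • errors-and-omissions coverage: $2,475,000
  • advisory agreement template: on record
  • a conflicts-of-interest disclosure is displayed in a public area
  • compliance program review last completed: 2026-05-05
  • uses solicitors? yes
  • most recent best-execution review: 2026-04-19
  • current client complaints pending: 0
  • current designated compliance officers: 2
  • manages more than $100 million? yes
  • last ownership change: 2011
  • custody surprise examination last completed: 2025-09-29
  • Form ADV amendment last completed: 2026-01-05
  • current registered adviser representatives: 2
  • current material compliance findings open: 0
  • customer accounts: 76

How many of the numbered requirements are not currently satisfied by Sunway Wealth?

2

1. compliance program review 49 days ago vs limit 45 → not met
2. custody surprise examination 267 days ago vs limit 270 → met
3. material compliance findings open 0 ≤ 1 → met
4. condition 'manages more than $100 million' holds; conflicts-of-interest disclosure present → met
5. condition 'uses solicitors' holds; advisory agreement template present → met
6. registered adviser representatives 2 < 6 → not met
7. cybersecurity assessment 529 days ago vs limit 540 → met
8. client complaints pending 0 ≤ 2 → met
9. designated compliance officers 2 ≥ 2 → met
10. errors-and-omissions coverage $2,475,000 ≥ $2,400,000 → met
11. Form ADV amendment 169 days ago vs limit 180 → met
12. best-execution review 65 days ago vs limit 90 → met
Not met: 2 of 12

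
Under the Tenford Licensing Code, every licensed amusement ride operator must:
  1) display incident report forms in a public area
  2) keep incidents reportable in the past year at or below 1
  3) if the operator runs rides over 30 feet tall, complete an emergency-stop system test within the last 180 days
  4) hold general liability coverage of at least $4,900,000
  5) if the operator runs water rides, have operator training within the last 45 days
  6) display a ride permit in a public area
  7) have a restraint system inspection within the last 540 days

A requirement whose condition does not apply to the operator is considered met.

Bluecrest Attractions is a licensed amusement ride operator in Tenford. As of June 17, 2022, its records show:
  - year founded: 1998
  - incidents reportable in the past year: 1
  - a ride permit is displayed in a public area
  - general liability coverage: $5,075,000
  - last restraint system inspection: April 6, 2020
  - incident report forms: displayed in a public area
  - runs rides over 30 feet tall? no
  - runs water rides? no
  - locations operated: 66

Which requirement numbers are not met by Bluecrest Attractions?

7

1. incident report forms present → met
2. incidents reportable in the past year 1 ≤ 1 → met
3. condition 'runs rides over 30 feet tall' does not hold → requirement n/a → met
4. general liability coverage $5,075,000 ≥ $4,900,000 → met
5. condition 'runs water rides' does not hold → requirement n/a → met
6. ride permit present → met
7. restraint system inspection 802 days ago vs limit 540 → not met
Not met: 7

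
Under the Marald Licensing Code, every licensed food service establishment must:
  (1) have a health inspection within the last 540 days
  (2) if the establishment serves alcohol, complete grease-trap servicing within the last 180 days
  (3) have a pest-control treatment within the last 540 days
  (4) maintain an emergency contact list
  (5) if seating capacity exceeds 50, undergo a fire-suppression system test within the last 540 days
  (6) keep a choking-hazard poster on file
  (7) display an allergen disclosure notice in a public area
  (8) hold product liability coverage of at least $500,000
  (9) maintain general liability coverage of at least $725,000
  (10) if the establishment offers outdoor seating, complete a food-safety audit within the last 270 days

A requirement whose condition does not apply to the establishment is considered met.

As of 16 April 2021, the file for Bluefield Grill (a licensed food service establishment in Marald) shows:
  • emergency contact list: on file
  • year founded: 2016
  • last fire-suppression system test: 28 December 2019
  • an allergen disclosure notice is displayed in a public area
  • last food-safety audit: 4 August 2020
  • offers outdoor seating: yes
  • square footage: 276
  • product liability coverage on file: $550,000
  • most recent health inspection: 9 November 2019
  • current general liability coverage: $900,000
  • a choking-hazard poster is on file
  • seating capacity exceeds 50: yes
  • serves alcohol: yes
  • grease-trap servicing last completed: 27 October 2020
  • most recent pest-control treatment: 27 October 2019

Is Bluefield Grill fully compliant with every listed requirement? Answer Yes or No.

Yes

1. health inspection 524 days ago vs limit 540 → met
2. condition 'serves alcohol' holds; grease-trap servicing 171 days ago vs limit 180 → met
3. pest-control treatment 537 days ago vs limit 540 → met
4. emergency contact list present → met
5. condition 'seating capacity exceeds 50' holds; fire-suppression system test 475 days ago vs limit 540 → met
6. choking-hazard poster present → met
7. allergen disclosure notice present → met
8. product liability coverage $550,000 ≥ $500,000 → met
9. general liability coverage $900,000 ≥ $725,000 → met
10. condition 'offers outdoor seating' holds; food-safety audit 255 days ago vs limit 270 → met
All met.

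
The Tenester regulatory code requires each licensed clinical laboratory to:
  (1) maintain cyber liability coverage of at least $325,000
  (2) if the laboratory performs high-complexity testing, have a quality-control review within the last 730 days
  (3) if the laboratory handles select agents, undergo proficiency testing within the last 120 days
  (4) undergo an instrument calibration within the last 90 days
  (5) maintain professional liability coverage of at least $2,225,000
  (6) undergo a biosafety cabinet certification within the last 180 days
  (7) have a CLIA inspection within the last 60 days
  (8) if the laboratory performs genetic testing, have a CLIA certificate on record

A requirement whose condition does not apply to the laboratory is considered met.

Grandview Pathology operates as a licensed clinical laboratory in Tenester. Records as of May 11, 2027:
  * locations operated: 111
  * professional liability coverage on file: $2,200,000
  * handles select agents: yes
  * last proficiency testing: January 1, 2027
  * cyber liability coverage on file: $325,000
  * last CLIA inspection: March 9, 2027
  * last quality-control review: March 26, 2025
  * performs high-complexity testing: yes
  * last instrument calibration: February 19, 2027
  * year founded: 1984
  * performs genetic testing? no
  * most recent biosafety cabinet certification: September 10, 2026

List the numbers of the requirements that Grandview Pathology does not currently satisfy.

2, 3, 5, 6, 7

1. cyber liability coverage $325,000 ≥ $325,000 → met
2. condition 'performs high-complexity testing' holds; quality-control review 776 days ago vs limit 730 → not met
3. condition 'handles select agents' holds; proficiency testing 130 days ago vs limit 120 → not met
4. instrument calibration 81 days ago vs limit 90 → met
5. professional liability coverage $2,200,000 < $2,225,000 → not met
6. biosafety cabinet certification 243 days ago vs limit 180 → not met
7. CLIA inspection 63 days ago vs limit 60 → not met
8. condition 'performs genetic testing' does not hold → requirement n/a → met
Not met: 2, 3, 5, 6, 7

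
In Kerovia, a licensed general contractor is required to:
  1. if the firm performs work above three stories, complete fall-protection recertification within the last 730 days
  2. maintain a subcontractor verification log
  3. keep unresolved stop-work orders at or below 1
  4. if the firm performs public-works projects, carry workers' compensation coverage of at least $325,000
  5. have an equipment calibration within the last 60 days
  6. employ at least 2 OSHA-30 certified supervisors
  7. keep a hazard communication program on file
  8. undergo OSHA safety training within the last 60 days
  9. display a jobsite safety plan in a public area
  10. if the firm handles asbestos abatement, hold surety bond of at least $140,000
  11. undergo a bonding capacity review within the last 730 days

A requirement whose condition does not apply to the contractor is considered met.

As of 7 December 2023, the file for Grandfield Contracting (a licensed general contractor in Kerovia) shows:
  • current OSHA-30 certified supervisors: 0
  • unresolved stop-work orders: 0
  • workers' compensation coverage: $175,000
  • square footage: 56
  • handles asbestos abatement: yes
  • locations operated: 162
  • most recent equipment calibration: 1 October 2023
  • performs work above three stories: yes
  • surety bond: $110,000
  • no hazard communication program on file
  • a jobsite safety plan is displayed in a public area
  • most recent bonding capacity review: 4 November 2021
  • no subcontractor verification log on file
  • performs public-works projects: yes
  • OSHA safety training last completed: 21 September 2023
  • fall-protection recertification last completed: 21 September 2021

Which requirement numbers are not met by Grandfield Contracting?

1. condition 'performs work above three stories' holds; fall-protection recertification 807 days ago vs limit 730 → not met
2. subcontractor verification log absent → not met
3. unresolved stop-work orders 0 ≤ 1 → met
4. condition 'performs public-works projects' holds; workers' compensation coverage $175,000 < $325,000 → not met
5. equipment calibration 67 days ago vs limit 60 → not met
6. OSHA-30 certified supervisors 0 < 2 → not met
7. hazard communication program absent → not met
8. OSHA safety training 77 days ago vs limit 60 → not met
9. jobsite safety plan present → met
10. condition 'handles asbestos abatement' holds; surety bond $110,000 < $140,000 → not met
11. bonding capacity review 763 days ago vs limit 730 → not met
Not met: 1, 2, 4, 5, 6, 7, 8, 10, 11

1, 2, 4, 5, 6, 7, 8, 10, 11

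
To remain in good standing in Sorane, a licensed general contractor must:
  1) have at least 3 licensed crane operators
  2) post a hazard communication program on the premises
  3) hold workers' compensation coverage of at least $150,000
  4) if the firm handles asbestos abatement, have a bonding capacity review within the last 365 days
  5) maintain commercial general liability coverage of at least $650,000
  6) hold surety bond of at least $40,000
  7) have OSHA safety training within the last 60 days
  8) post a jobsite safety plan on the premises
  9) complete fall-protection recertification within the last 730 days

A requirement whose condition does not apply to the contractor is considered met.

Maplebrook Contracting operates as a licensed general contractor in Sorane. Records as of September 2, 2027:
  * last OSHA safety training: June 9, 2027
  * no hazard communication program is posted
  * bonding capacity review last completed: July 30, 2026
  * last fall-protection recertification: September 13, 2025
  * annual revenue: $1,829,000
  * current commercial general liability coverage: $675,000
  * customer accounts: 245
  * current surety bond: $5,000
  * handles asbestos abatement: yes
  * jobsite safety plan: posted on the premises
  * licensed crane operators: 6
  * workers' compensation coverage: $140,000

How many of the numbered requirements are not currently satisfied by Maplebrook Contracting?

1. licensed crane operators 6 ≥ 3 → met
2. hazard communication program absent → not met
3. workers' compensation coverage $140,000 < $150,000 → not met
4. condition 'handles asbestos abatement' holds; bonding capacity review 399 days ago vs limit 365 → not met
5. commercial general liability coverage $675,000 ≥ $650,000 → met
6. surety bond $5,000 < $40,000 → not met
7. OSHA safety training 85 days ago vs limit 60 → not met
8. jobsite safety plan present → met
9. fall-protection recertification 719 days ago vs limit 730 → met
Not met: 5 of 9

5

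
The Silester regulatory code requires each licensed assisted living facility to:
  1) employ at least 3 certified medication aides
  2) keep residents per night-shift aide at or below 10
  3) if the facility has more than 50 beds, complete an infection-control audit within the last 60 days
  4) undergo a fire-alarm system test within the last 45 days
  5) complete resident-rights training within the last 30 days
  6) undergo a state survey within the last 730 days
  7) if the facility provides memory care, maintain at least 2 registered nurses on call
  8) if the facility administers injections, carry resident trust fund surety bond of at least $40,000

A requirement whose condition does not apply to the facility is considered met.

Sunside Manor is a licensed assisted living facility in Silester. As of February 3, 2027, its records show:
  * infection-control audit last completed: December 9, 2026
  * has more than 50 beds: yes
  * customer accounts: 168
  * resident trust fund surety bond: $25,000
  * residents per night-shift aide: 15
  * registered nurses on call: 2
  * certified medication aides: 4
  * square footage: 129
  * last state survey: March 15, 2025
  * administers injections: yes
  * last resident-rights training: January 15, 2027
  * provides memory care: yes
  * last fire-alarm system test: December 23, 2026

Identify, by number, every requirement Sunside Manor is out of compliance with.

1. certified medication aides 4 ≥ 3 → met
2. residents per night-shift aide 15 > 10 → not met
3. condition 'has more than 50 beds' holds; infection-control audit 56 days ago vs limit 60 → met
4. fire-alarm system test 42 days ago vs limit 45 → met
5. resident-rights training 19 days ago vs limit 30 → met
6. state survey 690 days ago vs limit 730 → met
7. condition 'provides memory care' holds; registered nurses on call 2 ≥ 2 → met
8. condition 'administers injections' holds; resident trust fund surety bond $25,000 < $40,000 → not met
Not met: 2, 8

2, 8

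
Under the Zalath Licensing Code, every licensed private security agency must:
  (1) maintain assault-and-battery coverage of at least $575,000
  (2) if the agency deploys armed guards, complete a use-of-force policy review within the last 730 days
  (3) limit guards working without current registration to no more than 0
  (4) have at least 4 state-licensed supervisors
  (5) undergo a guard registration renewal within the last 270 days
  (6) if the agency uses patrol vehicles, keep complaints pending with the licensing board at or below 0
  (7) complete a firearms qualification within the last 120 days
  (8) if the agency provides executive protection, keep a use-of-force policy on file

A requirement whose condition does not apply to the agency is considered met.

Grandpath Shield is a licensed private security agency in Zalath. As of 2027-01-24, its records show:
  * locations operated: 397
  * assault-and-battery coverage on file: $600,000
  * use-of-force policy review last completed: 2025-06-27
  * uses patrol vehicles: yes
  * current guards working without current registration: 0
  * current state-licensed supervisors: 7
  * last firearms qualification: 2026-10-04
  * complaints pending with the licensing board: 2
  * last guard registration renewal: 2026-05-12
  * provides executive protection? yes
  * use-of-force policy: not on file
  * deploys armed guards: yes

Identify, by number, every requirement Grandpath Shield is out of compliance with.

6, 8

1. assault-and-battery coverage $600,000 ≥ $575,000 → met
2. condition 'deploys armed guards' holds; use-of-force policy review 576 days ago vs limit 730 → met
3. guards working without current registration 0 ≤ 0 → met
4. state-licensed supervisors 7 ≥ 4 → met
5. guard registration renewal 257 days ago vs limit 270 → met
6. condition 'uses patrol vehicles' holds; complaints pending with the licensing board 2 > 0 → not met
7. firearms qualification 112 days ago vs limit 120 → met
8. condition 'provides executive protection' holds; use-of-force policy absent → not met
Not met: 6, 8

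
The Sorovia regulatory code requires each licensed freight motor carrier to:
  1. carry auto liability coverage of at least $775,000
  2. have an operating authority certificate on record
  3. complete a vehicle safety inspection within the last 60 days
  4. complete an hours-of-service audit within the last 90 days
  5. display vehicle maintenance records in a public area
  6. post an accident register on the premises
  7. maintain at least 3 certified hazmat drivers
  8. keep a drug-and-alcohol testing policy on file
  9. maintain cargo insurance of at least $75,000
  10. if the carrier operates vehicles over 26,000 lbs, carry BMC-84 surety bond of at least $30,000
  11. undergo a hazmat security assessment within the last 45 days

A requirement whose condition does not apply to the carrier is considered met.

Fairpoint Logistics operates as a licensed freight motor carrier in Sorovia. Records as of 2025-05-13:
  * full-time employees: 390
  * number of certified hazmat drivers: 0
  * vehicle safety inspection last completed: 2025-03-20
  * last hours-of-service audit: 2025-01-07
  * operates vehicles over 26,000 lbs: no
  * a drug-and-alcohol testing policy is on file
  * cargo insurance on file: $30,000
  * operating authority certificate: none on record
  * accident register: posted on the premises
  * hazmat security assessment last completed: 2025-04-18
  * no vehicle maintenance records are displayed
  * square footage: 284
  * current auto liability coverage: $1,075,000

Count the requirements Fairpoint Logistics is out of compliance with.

5

1. auto liability coverage $1,075,000 ≥ $775,000 → met
2. operating authority certificate absent → not met
3. vehicle safety inspection 54 days ago vs limit 60 → met
4. hours-of-service audit 126 days ago vs limit 90 → not met
5. vehicle maintenance records absent → not met
6. accident register present → met
7. certified hazmat drivers 0 < 3 → not met
8. drug-and-alcohol testing policy present → met
9. cargo insurance $30,000 < $75,000 → not met
10. condition 'operates vehicles over 26,000 lbs' does not hold → requirement n/a → met
11. hazmat security assessment 25 days ago vs limit 45 → met
Not met: 5 of 11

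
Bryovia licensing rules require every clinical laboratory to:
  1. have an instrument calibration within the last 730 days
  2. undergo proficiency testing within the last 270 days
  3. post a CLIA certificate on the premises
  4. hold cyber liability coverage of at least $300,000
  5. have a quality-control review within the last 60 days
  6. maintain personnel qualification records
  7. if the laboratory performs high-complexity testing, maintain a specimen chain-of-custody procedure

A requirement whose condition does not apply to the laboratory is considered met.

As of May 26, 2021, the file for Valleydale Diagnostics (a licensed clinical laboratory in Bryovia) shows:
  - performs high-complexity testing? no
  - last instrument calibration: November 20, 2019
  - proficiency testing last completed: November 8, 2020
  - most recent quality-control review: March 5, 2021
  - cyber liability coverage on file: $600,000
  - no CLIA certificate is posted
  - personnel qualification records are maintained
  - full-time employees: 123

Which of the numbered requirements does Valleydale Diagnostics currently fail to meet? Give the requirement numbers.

1. instrument calibration 553 days ago vs limit 730 → met
2. proficiency testing 199 days ago vs limit 270 → met
3. CLIA certificate absent → not met
4. cyber liability coverage $600,000 ≥ $300,000 → met
5. quality-control review 82 days ago vs limit 60 → not met
6. personnel qualification records present → met
7. condition 'performs high-complexity testing' does not hold → requirement n/a → met
Not met: 3, 5

3, 5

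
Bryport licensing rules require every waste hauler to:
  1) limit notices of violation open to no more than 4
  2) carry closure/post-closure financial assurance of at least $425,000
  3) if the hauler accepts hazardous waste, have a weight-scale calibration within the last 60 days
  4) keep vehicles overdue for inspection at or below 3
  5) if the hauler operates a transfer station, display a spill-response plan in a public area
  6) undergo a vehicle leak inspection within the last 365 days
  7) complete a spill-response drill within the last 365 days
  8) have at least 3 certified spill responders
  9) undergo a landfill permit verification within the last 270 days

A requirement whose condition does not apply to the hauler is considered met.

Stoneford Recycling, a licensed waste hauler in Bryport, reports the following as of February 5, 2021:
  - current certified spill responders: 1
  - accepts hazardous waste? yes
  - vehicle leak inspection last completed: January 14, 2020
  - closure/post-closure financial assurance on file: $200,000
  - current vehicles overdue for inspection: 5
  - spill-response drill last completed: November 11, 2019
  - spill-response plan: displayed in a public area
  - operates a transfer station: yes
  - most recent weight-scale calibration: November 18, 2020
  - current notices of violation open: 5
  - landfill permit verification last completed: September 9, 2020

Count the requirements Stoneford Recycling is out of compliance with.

7

1. notices of violation open 5 > 4 → not met
2. closure/post-closure financial assurance $200,000 < $425,000 → not met
3. condition 'accepts hazardous waste' holds; weight-scale calibration 79 days ago vs limit 60 → not met
4. vehicles overdue for inspection 5 > 3 → not met
5. condition 'operates a transfer station' holds; spill-response plan present → met
6. vehicle leak inspection 388 days ago vs limit 365 → not met
7. spill-response drill 452 days ago vs limit 365 → not met
8. certified spill responders 1 < 3 → not met
9. landfill permit verification 149 days ago vs limit 270 → met
Not met: 7 of 9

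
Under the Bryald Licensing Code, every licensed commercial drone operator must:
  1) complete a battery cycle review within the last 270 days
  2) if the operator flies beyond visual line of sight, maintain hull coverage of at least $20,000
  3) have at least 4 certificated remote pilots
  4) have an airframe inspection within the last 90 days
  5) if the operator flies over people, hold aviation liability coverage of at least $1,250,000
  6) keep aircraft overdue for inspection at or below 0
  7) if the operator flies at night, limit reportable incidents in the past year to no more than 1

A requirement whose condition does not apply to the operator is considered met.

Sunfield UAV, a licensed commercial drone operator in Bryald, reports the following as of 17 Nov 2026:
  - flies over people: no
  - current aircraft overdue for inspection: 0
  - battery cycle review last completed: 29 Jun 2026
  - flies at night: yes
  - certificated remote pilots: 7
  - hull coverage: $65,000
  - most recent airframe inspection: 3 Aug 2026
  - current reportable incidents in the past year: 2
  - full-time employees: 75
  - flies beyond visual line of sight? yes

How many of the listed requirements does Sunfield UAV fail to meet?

1. battery cycle review 141 days ago vs limit 270 → met
2. condition 'flies beyond visual line of sight' holds; hull coverage $65,000 ≥ $20,000 → met
3. certificated remote pilots 7 ≥ 4 → met
4. airframe inspection 106 days ago vs limit 90 → not met
5. condition 'flies over people' does not hold → requirement n/a → met
6. aircraft overdue for inspection 0 ≤ 0 → met
7. condition 'flies at night' holds; reportable incidents in the past year 2 > 1 → not met
Not met: 2 of 7

2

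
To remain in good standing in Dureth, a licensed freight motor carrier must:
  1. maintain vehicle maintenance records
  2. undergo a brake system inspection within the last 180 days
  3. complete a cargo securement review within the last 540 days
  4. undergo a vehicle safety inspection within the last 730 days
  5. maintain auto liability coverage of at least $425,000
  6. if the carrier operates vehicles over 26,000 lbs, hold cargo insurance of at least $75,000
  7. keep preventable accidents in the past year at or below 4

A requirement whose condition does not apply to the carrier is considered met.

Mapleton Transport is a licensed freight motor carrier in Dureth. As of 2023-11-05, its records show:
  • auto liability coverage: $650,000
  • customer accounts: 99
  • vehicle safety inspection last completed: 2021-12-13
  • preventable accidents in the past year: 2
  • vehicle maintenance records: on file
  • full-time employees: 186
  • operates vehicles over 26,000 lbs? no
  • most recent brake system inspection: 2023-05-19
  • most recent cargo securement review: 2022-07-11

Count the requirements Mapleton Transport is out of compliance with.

0

1. vehicle maintenance records present → met
2. brake system inspection 170 days ago vs limit 180 → met
3. cargo securement review 482 days ago vs limit 540 → met
4. vehicle safety inspection 692 days ago vs limit 730 → met
5. auto liability coverage $650,000 ≥ $425,000 → met
6. condition 'operates vehicles over 26,000 lbs' does not hold → requirement n/a → met
7. preventable accidents in the past year 2 ≤ 4 → met
Not met: 0 of 7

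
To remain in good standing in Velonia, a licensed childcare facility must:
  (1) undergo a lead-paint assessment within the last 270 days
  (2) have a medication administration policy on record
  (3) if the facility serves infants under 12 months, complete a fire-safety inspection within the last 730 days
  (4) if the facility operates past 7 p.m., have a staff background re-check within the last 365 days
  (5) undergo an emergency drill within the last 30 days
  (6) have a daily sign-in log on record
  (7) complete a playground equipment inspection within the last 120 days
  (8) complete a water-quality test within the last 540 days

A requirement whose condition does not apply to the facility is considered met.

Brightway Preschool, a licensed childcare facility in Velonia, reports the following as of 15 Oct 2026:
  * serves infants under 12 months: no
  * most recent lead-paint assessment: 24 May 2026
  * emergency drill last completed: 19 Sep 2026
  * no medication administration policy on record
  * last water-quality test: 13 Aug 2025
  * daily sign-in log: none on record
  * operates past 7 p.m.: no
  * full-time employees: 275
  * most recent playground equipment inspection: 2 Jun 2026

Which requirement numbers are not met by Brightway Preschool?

1. lead-paint assessment 144 days ago vs limit 270 → met
2. medication administration policy absent → not met
3. condition 'serves infants under 12 months' does not hold → requirement n/a → met
4. condition 'operates past 7 p.m.' does not hold → requirement n/a → met
5. emergency drill 26 days ago vs limit 30 → met
6. daily sign-in log absent → not met
7. playground equipment inspection 135 days ago vs limit 120 → not met
8. water-quality test 428 days ago vs limit 540 → met
Not met: 2, 6, 7

2, 6, 7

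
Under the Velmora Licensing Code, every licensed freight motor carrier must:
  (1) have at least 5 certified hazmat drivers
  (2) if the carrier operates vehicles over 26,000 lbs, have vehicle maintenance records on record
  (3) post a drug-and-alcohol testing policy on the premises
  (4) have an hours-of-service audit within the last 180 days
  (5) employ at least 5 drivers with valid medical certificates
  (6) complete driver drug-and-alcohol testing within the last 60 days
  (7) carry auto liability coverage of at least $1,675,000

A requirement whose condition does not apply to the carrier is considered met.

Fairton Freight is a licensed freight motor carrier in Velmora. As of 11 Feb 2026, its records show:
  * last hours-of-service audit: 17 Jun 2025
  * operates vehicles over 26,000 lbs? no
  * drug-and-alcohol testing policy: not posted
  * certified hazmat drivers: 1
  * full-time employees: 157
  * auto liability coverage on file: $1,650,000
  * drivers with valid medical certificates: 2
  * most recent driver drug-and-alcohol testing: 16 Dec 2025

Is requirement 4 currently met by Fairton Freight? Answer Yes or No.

4. hours-of-service audit 239 days ago vs limit 180 → not met

No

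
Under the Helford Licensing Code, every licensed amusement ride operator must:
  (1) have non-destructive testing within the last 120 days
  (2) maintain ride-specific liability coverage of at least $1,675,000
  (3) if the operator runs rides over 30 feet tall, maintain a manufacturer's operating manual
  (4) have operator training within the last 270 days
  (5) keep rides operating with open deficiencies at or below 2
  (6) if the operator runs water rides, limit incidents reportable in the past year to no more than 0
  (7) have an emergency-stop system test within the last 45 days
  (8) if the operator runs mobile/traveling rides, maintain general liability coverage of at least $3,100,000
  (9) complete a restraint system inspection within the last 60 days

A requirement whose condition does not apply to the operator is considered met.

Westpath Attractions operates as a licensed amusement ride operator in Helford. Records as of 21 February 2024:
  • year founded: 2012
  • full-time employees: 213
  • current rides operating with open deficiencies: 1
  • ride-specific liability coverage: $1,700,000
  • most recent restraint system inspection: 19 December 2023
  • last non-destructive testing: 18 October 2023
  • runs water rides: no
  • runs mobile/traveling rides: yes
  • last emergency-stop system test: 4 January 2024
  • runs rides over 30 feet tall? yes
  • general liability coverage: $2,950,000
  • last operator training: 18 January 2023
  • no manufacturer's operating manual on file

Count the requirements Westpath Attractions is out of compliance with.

6

1. non-destructive testing 126 days ago vs limit 120 → not met
2. ride-specific liability coverage $1,700,000 ≥ $1,675,000 → met
3. condition 'runs rides over 30 feet tall' holds; manufacturer's operating manual absent → not met
4. operator training 399 days ago vs limit 270 → not met
5. rides operating with open deficiencies 1 ≤ 2 → met
6. condition 'runs water rides' does not hold → requirement n/a → met
7. emergency-stop system test 48 days ago vs limit 45 → not met
8. condition 'runs mobile/traveling rides' holds; general liability coverage $2,950,000 < $3,100,000 → not met
9. restraint system inspection 64 days ago vs limit 60 → not met
Not met: 6 of 9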